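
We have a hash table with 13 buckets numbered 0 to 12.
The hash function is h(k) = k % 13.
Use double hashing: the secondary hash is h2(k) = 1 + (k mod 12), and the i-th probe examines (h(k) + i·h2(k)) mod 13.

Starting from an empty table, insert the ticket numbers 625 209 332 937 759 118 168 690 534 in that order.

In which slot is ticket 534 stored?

2

625 hashes to 1; slot 1 is free → place at 1.
209 hashes to 1, h2=6; 1 taken → place at 7.
332 hashes to 7, h2=9; 7 taken → place at 3.
937 hashes to 1, h2=2; 1,3 taken → place at 5.
759 hashes to 5, h2=4; 5 taken → place at 9.
118 hashes to 1, h2=11; 1 taken → place at 12.
168 hashes to 12, h2=1; 12 taken → place at 0.
690 hashes to 1, h2=7; 1 taken → place at 8.
534 hashes to 1, h2=7; 1,8 taken → place at 2.
Table: [168, 625, 534, 332, _, 937, _, 209, 690, 759, _, _, 118]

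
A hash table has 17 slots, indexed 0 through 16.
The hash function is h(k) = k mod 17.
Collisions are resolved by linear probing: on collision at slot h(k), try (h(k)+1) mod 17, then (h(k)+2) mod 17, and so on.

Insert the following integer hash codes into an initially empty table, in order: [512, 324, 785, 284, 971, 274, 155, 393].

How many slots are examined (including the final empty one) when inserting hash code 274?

4

Insert 512: h=2, slot 2 empty -> index 2.
Insert 324: h=1, slot 1 empty -> index 1.
Insert 785: h=3, slot 3 empty -> index 3.
Insert 284: h=12, slot 12 empty -> index 12.
Insert 971: h=2, slots 2,3 occupied -> index 4.
Insert 274: h=2, slots 2,3,4 occupied -> index 5.
Insert 155: h=2, slots 2,3,4,5 occupied -> index 6.
Insert 393: h=2, slots 2,3,4,5,6 occupied -> index 7.
Table: [—, 324, 512, 785, 971, 274, 155, 393, —, —, —, —, 284, —, —, —, —]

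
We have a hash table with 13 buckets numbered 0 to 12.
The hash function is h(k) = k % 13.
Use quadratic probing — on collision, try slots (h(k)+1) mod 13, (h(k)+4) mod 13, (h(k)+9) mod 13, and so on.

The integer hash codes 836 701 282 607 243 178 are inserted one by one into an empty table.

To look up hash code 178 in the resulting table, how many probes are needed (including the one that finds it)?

836 hashes to 4; slot 4 is free → place at 4.
701 hashes to 12; slot 12 is free → place at 12.
282 hashes to 9; slot 9 is free → place at 9.
607 hashes to 9; 9 taken → place at 10.
243 hashes to 9; 9,10 taken → place at 0.
178 hashes to 9; 9,10,0 taken → place at 5.
Table: [243, —, —, —, 836, 178, —, —, —, 282, 607, —, 701]
Lookup 178: h=9, probe 9,10,0,5 → found at 5.

4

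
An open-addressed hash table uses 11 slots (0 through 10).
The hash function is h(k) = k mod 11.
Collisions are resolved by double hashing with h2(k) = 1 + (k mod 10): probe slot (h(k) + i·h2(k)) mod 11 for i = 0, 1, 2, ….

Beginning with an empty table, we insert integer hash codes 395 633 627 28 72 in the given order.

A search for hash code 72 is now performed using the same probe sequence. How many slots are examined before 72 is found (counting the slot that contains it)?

2

395: h=10 => slot 10
633: h=6 => slot 6
627: h=0 => slot 0
28: h=6, h2=9, probe 6,4 => slot 4
72: h=6, h2=3, probe 6,9 => slot 9
Table: [627, ., ., ., 28, ., 633, ., ., 72, 395]
Lookup 72: h=6, h2=3, probe 6,9 → found at 9.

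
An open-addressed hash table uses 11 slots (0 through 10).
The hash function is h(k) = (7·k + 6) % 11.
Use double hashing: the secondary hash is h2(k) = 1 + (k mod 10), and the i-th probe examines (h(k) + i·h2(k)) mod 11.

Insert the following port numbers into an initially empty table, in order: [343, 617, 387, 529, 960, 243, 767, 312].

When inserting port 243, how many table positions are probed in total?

3

343: h=9 → slot 9
617: h=2 → slot 2
387: h=9, h2=8, probe 9,6 → slot 6
529: h=2, h2=10, probe 2,1 → slot 1
960: h=5 → slot 5
243: h=2, h2=4, probe 2,6,10 → slot 10
767: h=7 → slot 7
312: h=1, h2=3, probe 1,4 → slot 4
Table: [—, 529, 617, —, 312, 960, 387, 767, —, 343, 243]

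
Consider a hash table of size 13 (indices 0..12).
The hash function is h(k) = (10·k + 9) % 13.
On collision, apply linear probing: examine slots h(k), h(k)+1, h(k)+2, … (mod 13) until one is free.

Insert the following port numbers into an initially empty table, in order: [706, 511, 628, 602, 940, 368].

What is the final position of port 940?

Insert 706: h=10, slot 10 empty -> index 10.
Insert 511: h=10, slot 10 occupied -> index 11.
Insert 628: h=10, slots 10,11 occupied -> index 12.
Insert 602: h=10, slots 10,11,12 occupied -> index 0.
Insert 940: h=10, slots 10,11,12,0 occupied -> index 1.
Insert 368: h=10, slots 10,11,12,0,1 occupied -> index 2.
Table: [602, 940, 368, —, —, —, —, —, —, —, 706, 511, 628]

1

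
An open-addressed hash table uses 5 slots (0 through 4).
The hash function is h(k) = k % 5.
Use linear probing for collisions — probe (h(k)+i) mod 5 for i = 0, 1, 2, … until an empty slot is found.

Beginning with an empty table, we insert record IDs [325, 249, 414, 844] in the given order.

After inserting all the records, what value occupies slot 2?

325 hashes to 0; slot 0 is free -> place at 0.
249 hashes to 4; slot 4 is free -> place at 4.
414 hashes to 4; 4,0 taken -> place at 1.
844 hashes to 4; 4,0,1 taken -> place at 2.
Table: [325, 414, 844, -, 249]

844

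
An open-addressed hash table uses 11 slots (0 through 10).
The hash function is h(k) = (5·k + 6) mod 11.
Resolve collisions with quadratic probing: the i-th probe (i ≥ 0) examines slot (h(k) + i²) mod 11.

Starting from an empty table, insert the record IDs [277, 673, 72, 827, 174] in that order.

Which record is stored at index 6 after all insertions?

Insert 277: h=5, slot 5 empty => index 5.
Insert 673: h=5, slot 5 occupied => index 6.
Insert 72: h=3, slot 3 empty => index 3.
Insert 827: h=5, slots 5,6 occupied => index 9.
Insert 174: h=7, slot 7 empty => index 7.
Table: [., ., ., 72, ., 277, 673, 174, ., 827, .]

673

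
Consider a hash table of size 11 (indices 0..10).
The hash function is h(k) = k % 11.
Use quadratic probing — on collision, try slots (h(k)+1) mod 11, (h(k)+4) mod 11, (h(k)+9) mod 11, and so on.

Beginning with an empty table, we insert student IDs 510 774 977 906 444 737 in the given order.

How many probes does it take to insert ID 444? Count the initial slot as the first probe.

4

510: h=4 → slot 4
774: h=4, probe 4,5 → slot 5
977: h=9 → slot 9
906: h=4, probe 4,5,8 → slot 8
444: h=4, probe 4,5,8,2 → slot 2
737: h=0 → slot 0
Table: [737, ., 444, ., 510, 774, ., ., 906, 977, .]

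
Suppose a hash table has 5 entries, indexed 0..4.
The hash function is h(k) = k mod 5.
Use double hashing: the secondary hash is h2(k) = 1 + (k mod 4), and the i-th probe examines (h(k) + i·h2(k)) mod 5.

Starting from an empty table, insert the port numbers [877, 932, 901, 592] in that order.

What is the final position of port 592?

877: h=2 => slot 2
932: h=2, h2=1, probe 2,3 => slot 3
901: h=1 => slot 1
592: h=2, h2=1, probe 2,3,4 => slot 4
Table: [., 901, 877, 932, 592]

4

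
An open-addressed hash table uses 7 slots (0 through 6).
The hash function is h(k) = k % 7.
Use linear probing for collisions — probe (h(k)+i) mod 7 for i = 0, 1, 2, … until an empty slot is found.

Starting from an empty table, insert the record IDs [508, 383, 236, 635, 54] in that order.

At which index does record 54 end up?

1

508: h=4 -> slot 4
383: h=5 -> slot 5
236: h=5, probe 5,6 -> slot 6
635: h=5, probe 5,6,0 -> slot 0
54: h=5, probe 5,6,0,1 -> slot 1
Table: [635, 54, —, —, 508, 383, 236]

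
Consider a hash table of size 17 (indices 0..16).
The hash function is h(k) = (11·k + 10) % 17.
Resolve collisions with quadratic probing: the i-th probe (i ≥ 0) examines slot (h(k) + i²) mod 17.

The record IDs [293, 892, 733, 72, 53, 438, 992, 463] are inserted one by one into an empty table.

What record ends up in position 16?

53

293 hashes to 3; slot 3 is free → place at 3.
892 hashes to 13; slot 13 is free → place at 13.
733 hashes to 15; slot 15 is free → place at 15.
72 hashes to 3; 3 taken → place at 4.
53 hashes to 15; 15 taken → place at 16.
438 hashes to 0; slot 0 is free → place at 0.
992 hashes to 8; slot 8 is free → place at 8.
463 hashes to 3; 3,4 taken → place at 7.
Table: [438, ., ., 293, 72, ., ., 463, 992, ., ., ., ., 892, ., 733, 53]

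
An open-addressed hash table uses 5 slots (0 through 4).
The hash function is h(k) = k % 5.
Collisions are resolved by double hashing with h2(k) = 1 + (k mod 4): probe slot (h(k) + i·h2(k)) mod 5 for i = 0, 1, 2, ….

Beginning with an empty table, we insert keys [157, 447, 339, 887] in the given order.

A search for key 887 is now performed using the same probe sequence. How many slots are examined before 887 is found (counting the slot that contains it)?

157 hashes to 2; slot 2 is free -> place at 2.
447 hashes to 2, h2=4; 2 taken -> place at 1.
339 hashes to 4; slot 4 is free -> place at 4.
887 hashes to 2, h2=4; 2,1 taken -> place at 0.
Table: [887, 447, 157, _, 339]
Lookup 887: h=2, h2=4, probe 2,1,0 → found at 0.

3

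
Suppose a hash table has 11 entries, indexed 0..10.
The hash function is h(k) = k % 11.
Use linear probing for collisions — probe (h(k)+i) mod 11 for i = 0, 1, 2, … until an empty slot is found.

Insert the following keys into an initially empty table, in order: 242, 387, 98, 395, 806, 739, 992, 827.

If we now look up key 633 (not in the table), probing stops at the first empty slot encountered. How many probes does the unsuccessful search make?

2

Insert 242: h=0, slot 0 empty => index 0.
Insert 387: h=2, slot 2 empty => index 2.
Insert 98: h=10, slot 10 empty => index 10.
Insert 395: h=10, slots 10,0 occupied => index 1.
Insert 806: h=3, slot 3 empty => index 3.
Insert 739: h=2, slots 2,3 occupied => index 4.
Insert 992: h=2, slots 2,3,4 occupied => index 5.
Insert 827: h=2, slots 2,3,4,5 occupied => index 6.
Table: [242, 395, 387, 806, 739, 992, 827, -, -, -, 98]
Lookup 633: h=6, probe 6,7 → slot 7 empty, not found.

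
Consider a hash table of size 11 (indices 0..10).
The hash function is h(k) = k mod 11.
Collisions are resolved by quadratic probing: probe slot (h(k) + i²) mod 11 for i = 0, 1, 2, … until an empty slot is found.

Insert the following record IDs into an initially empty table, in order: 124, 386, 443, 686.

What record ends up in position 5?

686

124 hashes to 3; slot 3 is free → place at 3.
386 hashes to 1; slot 1 is free → place at 1.
443 hashes to 3; 3 taken → place at 4.
686 hashes to 4; 4 taken → place at 5.
Table: [∅, 386, ∅, 124, 443, 686, ∅, ∅, ∅, ∅, ∅]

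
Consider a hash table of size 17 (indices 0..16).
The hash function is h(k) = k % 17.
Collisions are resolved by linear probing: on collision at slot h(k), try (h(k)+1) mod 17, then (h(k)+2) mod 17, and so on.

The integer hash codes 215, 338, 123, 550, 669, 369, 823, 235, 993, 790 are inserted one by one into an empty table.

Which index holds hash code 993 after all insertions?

9

Insert 215: h=11, slot 11 empty → index 11.
Insert 338: h=15, slot 15 empty → index 15.
Insert 123: h=4, slot 4 empty → index 4.
Insert 550: h=6, slot 6 empty → index 6.
Insert 669: h=6, slot 6 occupied → index 7.
Insert 369: h=12, slot 12 empty → index 12.
Insert 823: h=7, slot 7 occupied → index 8.
Insert 235: h=14, slot 14 empty → index 14.
Insert 993: h=7, slots 7,8 occupied → index 9.
Insert 790: h=8, slots 8,9 occupied → index 10.
Table: [—, —, —, —, 123, —, 550, 669, 823, 993, 790, 215, 369, —, 235, 338, —]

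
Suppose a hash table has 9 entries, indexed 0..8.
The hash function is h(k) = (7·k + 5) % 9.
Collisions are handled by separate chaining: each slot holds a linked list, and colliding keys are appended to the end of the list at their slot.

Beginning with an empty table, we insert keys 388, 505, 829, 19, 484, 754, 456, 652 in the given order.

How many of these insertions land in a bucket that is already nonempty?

4

388 -> bucket 3
505 -> bucket 3 (collision)
829 -> bucket 3 (collision)
19 -> bucket 3 (collision)
484 -> bucket 0
754 -> bucket 0 (collision)
456 -> bucket 2
652 -> bucket 6
Final buckets:
0: 484 -> 754
1: _
2: 456
3: 388 -> 505 -> 829 -> 19
4: _
5: _
6: 652
7: _
8: _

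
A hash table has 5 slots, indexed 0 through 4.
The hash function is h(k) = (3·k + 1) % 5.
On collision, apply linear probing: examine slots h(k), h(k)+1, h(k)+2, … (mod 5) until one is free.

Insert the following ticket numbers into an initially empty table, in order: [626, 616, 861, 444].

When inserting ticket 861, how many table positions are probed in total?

3

Insert 626: h=4, slot 4 empty → index 4.
Insert 616: h=4, slot 4 occupied → index 0.
Insert 861: h=4, slots 4,0 occupied → index 1.
Insert 444: h=3, slot 3 empty → index 3.
Table: [616, 861, _, 444, 626]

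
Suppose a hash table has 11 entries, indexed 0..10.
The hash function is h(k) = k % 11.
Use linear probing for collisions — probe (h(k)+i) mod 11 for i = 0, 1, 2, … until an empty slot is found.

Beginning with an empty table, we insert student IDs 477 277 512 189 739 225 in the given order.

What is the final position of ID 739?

477 hashes to 4; slot 4 is free -> place at 4.
277 hashes to 2; slot 2 is free -> place at 2.
512 hashes to 6; slot 6 is free -> place at 6.
189 hashes to 2; 2 taken -> place at 3.
739 hashes to 2; 2,3,4 taken -> place at 5.
225 hashes to 5; 5,6 taken -> place at 7.
Table: [., ., 277, 189, 477, 739, 512, 225, ., ., .]

5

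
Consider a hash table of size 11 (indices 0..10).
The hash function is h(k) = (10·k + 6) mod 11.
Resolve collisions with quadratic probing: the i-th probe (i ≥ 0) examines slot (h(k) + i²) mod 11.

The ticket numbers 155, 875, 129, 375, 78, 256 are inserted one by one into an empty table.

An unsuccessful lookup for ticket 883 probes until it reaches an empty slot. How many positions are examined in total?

3

155: h=5 => slot 5
875: h=0 => slot 0
129: h=9 => slot 9
375: h=5, probe 5,6 => slot 6
78: h=5, probe 5,6,9,3 => slot 3
256: h=3, probe 3,4 => slot 4
Table: [875, ∅, ∅, 78, 256, 155, 375, ∅, ∅, 129, ∅]
Lookup 883: h=3, probe 3,4,7 → slot 7 empty, not found.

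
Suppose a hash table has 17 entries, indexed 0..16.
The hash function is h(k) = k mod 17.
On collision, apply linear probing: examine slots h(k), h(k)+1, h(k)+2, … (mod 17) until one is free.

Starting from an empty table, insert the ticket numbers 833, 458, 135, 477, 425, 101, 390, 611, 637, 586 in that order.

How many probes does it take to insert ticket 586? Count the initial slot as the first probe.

833 hashes to 0; slot 0 is free => place at 0.
458 hashes to 16; slot 16 is free => place at 16.
135 hashes to 16; 16,0 taken => place at 1.
477 hashes to 1; 1 taken => place at 2.
425 hashes to 0; 0,1,2 taken => place at 3.
101 hashes to 16; 16,0,1,2,3 taken => place at 4.
390 hashes to 16; 16,0,1,2,3,4 taken => place at 5.
611 hashes to 16; 16,0,1,2,3,4,5 taken => place at 6.
637 hashes to 8; slot 8 is free => place at 8.
586 hashes to 8; 8 taken => place at 9.
Table: [833, 135, 477, 425, 101, 390, 611, —, 637, 586, —, —, —, —, —, —, 458]

2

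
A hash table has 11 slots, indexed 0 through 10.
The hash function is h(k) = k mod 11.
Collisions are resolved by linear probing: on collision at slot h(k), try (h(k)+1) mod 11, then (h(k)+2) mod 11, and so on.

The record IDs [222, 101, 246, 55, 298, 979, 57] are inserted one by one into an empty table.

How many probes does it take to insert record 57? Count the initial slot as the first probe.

Insert 222: h=2, slot 2 empty → index 2.
Insert 101: h=2, slot 2 occupied → index 3.
Insert 246: h=4, slot 4 empty → index 4.
Insert 55: h=0, slot 0 empty → index 0.
Insert 298: h=1, slot 1 empty → index 1.
Insert 979: h=0, slots 0,1,2,3,4 occupied → index 5.
Insert 57: h=2, slots 2,3,4,5 occupied → index 6.
Table: [55, 298, 222, 101, 246, 979, 57, -, -, -, -]

5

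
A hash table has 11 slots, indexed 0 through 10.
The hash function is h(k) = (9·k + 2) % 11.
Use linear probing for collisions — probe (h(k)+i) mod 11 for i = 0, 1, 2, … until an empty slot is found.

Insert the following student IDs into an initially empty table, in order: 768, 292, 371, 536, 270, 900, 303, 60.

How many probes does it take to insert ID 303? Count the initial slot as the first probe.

768 hashes to 6; slot 6 is free -> place at 6.
292 hashes to 1; slot 1 is free -> place at 1.
371 hashes to 8; slot 8 is free -> place at 8.
536 hashes to 8; 8 taken -> place at 9.
270 hashes to 1; 1 taken -> place at 2.
900 hashes to 6; 6 taken -> place at 7.
303 hashes to 1; 1,2 taken -> place at 3.
60 hashes to 3; 3 taken -> place at 4.
Table: [., 292, 270, 303, 60, ., 768, 900, 371, 536, .]

3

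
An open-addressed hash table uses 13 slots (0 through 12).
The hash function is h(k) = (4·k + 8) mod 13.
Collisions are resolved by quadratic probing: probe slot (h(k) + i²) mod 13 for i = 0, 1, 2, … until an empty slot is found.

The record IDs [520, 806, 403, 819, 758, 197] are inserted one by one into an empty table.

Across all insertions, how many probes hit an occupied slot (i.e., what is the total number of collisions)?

6

Insert 520: h=8, slot 8 empty => index 8.
Insert 806: h=8, slot 8 occupied => index 9.
Insert 403: h=8, slots 8,9 occupied => index 12.
Insert 819: h=8, slots 8,9,12 occupied => index 4.
Insert 758: h=11, slot 11 empty => index 11.
Insert 197: h=3, slot 3 empty => index 3.
Table: [∅, ∅, ∅, 197, 819, ∅, ∅, ∅, 520, 806, ∅, 758, 403]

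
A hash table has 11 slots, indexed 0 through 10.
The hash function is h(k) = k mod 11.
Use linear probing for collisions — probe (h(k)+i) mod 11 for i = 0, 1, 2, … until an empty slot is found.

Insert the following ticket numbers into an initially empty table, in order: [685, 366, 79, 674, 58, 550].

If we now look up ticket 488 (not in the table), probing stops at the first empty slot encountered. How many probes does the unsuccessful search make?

685: h=3 → slot 3
366: h=3, probe 3,4 → slot 4
79: h=2 → slot 2
674: h=3, probe 3,4,5 → slot 5
58: h=3, probe 3,4,5,6 → slot 6
550: h=0 → slot 0
Table: [550, _, 79, 685, 366, 674, 58, _, _, _, _]
Lookup 488: h=4, probe 4,5,6,7 → slot 7 empty, not found.

4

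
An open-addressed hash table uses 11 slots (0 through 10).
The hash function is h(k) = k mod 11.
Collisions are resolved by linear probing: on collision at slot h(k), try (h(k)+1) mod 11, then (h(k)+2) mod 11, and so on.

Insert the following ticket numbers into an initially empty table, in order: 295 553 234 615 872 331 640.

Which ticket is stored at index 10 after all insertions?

615

295: h=9 => slot 9
553: h=3 => slot 3
234: h=3, probe 3,4 => slot 4
615: h=10 => slot 10
872: h=3, probe 3,4,5 => slot 5
331: h=1 => slot 1
640: h=2 => slot 2
Table: [∅, 331, 640, 553, 234, 872, ∅, ∅, ∅, 295, 615]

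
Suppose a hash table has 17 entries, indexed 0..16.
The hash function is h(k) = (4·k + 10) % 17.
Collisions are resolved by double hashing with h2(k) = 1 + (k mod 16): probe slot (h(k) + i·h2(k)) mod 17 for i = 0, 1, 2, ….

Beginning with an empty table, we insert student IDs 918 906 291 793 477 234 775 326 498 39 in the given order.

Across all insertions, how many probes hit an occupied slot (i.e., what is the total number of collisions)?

918 hashes to 10; slot 10 is free -> place at 10.
906 hashes to 13; slot 13 is free -> place at 13.
291 hashes to 1; slot 1 is free -> place at 1.
793 hashes to 3; slot 3 is free -> place at 3.
477 hashes to 14; slot 14 is free -> place at 14.
234 hashes to 11; slot 11 is free -> place at 11.
775 hashes to 16; slot 16 is free -> place at 16.
326 hashes to 5; slot 5 is free -> place at 5.
498 hashes to 13, h2=3; 13,16 taken -> place at 2.
39 hashes to 13, h2=8; 13 taken -> place at 4.
Table: [., 291, 498, 793, 39, 326, ., ., ., ., 918, 234, ., 906, 477, ., 775]

3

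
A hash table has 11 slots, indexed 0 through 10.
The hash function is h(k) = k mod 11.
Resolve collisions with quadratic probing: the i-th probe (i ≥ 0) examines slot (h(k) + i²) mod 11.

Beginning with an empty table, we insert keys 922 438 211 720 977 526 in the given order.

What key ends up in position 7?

922 hashes to 9; slot 9 is free -> place at 9.
438 hashes to 9; 9 taken -> place at 10.
211 hashes to 2; slot 2 is free -> place at 2.
720 hashes to 5; slot 5 is free -> place at 5.
977 hashes to 9; 9,10,2 taken -> place at 7.
526 hashes to 9; 9,10,2,7 taken -> place at 3.
Table: [—, —, 211, 526, —, 720, —, 977, —, 922, 438]

977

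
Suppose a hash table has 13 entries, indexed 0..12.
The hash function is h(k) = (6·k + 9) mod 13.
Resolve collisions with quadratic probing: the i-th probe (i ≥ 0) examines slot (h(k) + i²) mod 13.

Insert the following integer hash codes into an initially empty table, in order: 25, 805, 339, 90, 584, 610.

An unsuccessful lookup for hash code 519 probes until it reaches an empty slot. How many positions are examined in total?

25 hashes to 3; slot 3 is free -> place at 3.
805 hashes to 3; 3 taken -> place at 4.
339 hashes to 2; slot 2 is free -> place at 2.
90 hashes to 3; 3,4 taken -> place at 7.
584 hashes to 3; 3,4,7 taken -> place at 12.
610 hashes to 3; 3,4,7,12 taken -> place at 6.
Table: [—, —, 339, 25, 805, —, 610, 90, —, —, —, —, 584]
Lookup 519: h=3, probe 3,4,7,12,6,2,0 → slot 0 empty, not found.

7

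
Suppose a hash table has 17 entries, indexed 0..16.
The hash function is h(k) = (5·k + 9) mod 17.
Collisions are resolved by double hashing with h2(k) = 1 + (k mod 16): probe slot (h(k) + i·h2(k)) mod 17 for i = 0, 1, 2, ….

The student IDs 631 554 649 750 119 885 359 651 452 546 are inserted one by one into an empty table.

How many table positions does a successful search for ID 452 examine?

2

Insert 631: h=2, slot 2 empty => index 2.
Insert 554: h=8, slot 8 empty => index 8.
Insert 649: h=7, slot 7 empty => index 7.
Insert 750: h=2, h2=15, slot 2 occupied => index 0.
Insert 119: h=9, slot 9 empty => index 9.
Insert 885: h=14, slot 14 empty => index 14.
Insert 359: h=2, h2=8, slot 2 occupied => index 10.
Insert 651: h=0, h2=12, slot 0 occupied => index 12.
Insert 452: h=8, h2=5, slot 8 occupied => index 13.
Insert 546: h=2, h2=3, slot 2 occupied => index 5.
Table: [750, ., 631, ., ., 546, ., 649, 554, 119, 359, ., 651, 452, 885, ., .]
Lookup 452: h=8, h2=5, probe 8,13 → found at 13.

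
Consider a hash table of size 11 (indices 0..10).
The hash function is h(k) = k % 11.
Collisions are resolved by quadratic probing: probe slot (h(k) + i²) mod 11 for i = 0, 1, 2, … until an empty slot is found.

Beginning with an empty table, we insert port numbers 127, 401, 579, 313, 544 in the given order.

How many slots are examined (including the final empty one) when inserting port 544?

4

Insert 127: h=6, slot 6 empty => index 6.
Insert 401: h=5, slot 5 empty => index 5.
Insert 579: h=7, slot 7 empty => index 7.
Insert 313: h=5, slots 5,6 occupied => index 9.
Insert 544: h=5, slots 5,6,9 occupied => index 3.
Table: [., ., ., 544, ., 401, 127, 579, ., 313, .]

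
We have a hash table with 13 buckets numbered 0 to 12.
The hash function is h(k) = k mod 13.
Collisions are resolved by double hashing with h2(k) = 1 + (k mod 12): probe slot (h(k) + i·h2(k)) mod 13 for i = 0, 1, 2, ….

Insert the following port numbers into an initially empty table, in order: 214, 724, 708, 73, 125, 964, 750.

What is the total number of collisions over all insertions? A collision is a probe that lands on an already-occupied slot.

Insert 214: h=6, slot 6 empty → index 6.
Insert 724: h=9, slot 9 empty → index 9.
Insert 708: h=6, h2=1, slot 6 occupied → index 7.
Insert 73: h=8, slot 8 empty → index 8.
Insert 125: h=8, h2=6, slot 8 occupied → index 1.
Insert 964: h=2, slot 2 empty → index 2.
Insert 750: h=9, h2=7, slot 9 occupied → index 3.
Table: [—, 125, 964, 750, —, —, 214, 708, 73, 724, —, —, —]

3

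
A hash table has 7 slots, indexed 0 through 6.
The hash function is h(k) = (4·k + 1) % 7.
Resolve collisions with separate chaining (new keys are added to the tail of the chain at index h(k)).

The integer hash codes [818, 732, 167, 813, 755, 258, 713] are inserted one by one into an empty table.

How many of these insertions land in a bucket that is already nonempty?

Insert 818: h=4, bucket 4 empty → new chain.
Insert 732: h=3, bucket 3 empty → new chain.
Insert 167: h=4, bucket 4 nonempty → append to chain.
Insert 813: h=5, bucket 5 empty → new chain.
Insert 755: h=4, bucket 4 nonempty → append to chain.
Insert 258: h=4, bucket 4 nonempty → append to chain.
Insert 713: h=4, bucket 4 nonempty → append to chain.
Final buckets:
0: .
1: .
2: .
3: 732
4: 818 -> 167 -> 755 -> 258 -> 713
5: 813
6: .

4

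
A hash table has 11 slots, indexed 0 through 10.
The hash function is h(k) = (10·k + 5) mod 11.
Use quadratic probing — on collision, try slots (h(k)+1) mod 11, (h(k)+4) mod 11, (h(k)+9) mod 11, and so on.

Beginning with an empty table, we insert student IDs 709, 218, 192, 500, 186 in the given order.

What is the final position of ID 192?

709: h=0 -> slot 0
218: h=7 -> slot 7
192: h=0, probe 0,1 -> slot 1
500: h=0, probe 0,1,4 -> slot 4
186: h=6 -> slot 6
Table: [709, 192, ∅, ∅, 500, ∅, 186, 218, ∅, ∅, ∅]

1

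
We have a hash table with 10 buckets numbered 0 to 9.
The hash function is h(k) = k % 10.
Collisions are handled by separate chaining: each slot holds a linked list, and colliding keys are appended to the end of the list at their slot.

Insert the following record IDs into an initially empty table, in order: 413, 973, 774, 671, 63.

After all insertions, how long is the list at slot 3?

Insert 413: h=3, bucket 3 empty -> new chain.
Insert 973: h=3, bucket 3 nonempty -> append to chain.
Insert 774: h=4, bucket 4 empty -> new chain.
Insert 671: h=1, bucket 1 empty -> new chain.
Insert 63: h=3, bucket 3 nonempty -> append to chain.
Final buckets:
0: .
1: 671
2: .
3: 413 -> 973 -> 63
4: 774
5: .
6: .
7: .
8: .
9: .

3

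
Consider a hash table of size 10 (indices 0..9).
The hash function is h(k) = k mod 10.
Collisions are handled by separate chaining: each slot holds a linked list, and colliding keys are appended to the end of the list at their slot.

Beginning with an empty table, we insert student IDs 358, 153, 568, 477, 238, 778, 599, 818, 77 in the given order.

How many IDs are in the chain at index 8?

5

Insert 358: h=8, bucket 8 empty -> new chain.
Insert 153: h=3, bucket 3 empty -> new chain.
Insert 568: h=8, bucket 8 nonempty -> append to chain.
Insert 477: h=7, bucket 7 empty -> new chain.
Insert 238: h=8, bucket 8 nonempty -> append to chain.
Insert 778: h=8, bucket 8 nonempty -> append to chain.
Insert 599: h=9, bucket 9 empty -> new chain.
Insert 818: h=8, bucket 8 nonempty -> append to chain.
Insert 77: h=7, bucket 7 nonempty -> append to chain.
Final buckets:
0: —
1: —
2: —
3: 153
4: —
5: —
6: —
7: 477 -> 77
8: 358 -> 568 -> 238 -> 778 -> 818
9: 599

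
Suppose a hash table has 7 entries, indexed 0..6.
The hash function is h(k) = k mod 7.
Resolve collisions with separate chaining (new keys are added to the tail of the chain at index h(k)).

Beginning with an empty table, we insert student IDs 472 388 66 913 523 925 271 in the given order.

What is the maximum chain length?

4

472 → bucket 3
388 → bucket 3 (collision)
66 → bucket 3 (collision)
913 → bucket 3 (collision)
523 → bucket 5
925 → bucket 1
271 → bucket 5 (collision)
Final buckets:
0: —
1: 925
2: —
3: 472 -> 388 -> 66 -> 913
4: —
5: 523 -> 271
6: —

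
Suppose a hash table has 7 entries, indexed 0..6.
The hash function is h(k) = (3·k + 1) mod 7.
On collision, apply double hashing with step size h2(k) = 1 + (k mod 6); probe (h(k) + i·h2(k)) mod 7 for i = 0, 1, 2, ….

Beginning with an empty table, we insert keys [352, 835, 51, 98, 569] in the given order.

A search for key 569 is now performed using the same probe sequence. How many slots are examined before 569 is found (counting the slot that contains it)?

Insert 352: h=0, slot 0 empty -> index 0.
Insert 835: h=0, h2=2, slot 0 occupied -> index 2.
Insert 51: h=0, h2=4, slot 0 occupied -> index 4.
Insert 98: h=1, slot 1 empty -> index 1.
Insert 569: h=0, h2=6, slot 0 occupied -> index 6.
Table: [352, 98, 835, ∅, 51, ∅, 569]
Lookup 569: h=0, h2=6, probe 0,6 → found at 6.

2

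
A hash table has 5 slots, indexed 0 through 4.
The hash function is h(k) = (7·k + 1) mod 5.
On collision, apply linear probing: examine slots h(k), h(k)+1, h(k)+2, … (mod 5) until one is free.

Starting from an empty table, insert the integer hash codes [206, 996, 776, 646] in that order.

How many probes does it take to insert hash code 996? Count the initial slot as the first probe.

2

Insert 206: h=3, slot 3 empty => index 3.
Insert 996: h=3, slot 3 occupied => index 4.
Insert 776: h=3, slots 3,4 occupied => index 0.
Insert 646: h=3, slots 3,4,0 occupied => index 1.
Table: [776, 646, _, 206, 996]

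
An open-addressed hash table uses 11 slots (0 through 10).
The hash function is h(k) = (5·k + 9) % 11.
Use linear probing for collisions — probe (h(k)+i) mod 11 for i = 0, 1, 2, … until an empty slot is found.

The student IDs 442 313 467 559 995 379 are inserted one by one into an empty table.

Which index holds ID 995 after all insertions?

3

442: h=8 → slot 8
313: h=1 → slot 1
467: h=1, probe 1,2 → slot 2
559: h=10 → slot 10
995: h=1, probe 1,2,3 → slot 3
379: h=1, probe 1,2,3,4 → slot 4
Table: [_, 313, 467, 995, 379, _, _, _, 442, _, 559]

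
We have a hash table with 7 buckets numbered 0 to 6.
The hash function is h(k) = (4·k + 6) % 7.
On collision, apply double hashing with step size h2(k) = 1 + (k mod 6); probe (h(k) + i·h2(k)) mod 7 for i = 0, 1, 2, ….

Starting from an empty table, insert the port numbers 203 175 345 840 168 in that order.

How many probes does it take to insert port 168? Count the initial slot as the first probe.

5

203 hashes to 6; slot 6 is free → place at 6.
175 hashes to 6, h2=2; 6 taken → place at 1.
345 hashes to 0; slot 0 is free → place at 0.
840 hashes to 6, h2=1; 6,0,1 taken → place at 2.
168 hashes to 6, h2=1; 6,0,1,2 taken → place at 3.
Table: [345, 175, 840, 168, _, _, 203]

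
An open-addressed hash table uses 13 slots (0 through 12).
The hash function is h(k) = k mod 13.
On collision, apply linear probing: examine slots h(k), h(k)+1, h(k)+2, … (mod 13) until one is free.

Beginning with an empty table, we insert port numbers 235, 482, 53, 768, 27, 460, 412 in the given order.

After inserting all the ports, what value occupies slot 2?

235 hashes to 1; slot 1 is free => place at 1.
482 hashes to 1; 1 taken => place at 2.
53 hashes to 1; 1,2 taken => place at 3.
768 hashes to 1; 1,2,3 taken => place at 4.
27 hashes to 1; 1,2,3,4 taken => place at 5.
460 hashes to 5; 5 taken => place at 6.
412 hashes to 9; slot 9 is free => place at 9.
Table: [—, 235, 482, 53, 768, 27, 460, —, —, 412, —, —, —]

482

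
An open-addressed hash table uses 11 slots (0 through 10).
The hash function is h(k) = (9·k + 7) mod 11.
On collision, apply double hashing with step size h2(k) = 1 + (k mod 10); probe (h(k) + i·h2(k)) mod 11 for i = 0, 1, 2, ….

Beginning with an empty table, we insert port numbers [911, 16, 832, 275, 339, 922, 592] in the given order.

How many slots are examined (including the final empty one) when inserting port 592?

3

Insert 911: h=0, slot 0 empty → index 0.
Insert 16: h=8, slot 8 empty → index 8.
Insert 832: h=4, slot 4 empty → index 4.
Insert 275: h=7, slot 7 empty → index 7.
Insert 339: h=0, h2=10, slot 0 occupied → index 10.
Insert 922: h=0, h2=3, slot 0 occupied → index 3.
Insert 592: h=0, h2=3, slots 0,3 occupied → index 6.
Table: [911, -, -, 922, 832, -, 592, 275, 16, -, 339]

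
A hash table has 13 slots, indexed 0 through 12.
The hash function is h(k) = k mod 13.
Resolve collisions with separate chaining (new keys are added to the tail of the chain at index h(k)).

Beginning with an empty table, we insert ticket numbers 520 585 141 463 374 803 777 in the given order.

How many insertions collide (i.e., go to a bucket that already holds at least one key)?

3

Insert 520: h=0, bucket 0 empty → new chain.
Insert 585: h=0, bucket 0 nonempty → append to chain.
Insert 141: h=11, bucket 11 empty → new chain.
Insert 463: h=8, bucket 8 empty → new chain.
Insert 374: h=10, bucket 10 empty → new chain.
Insert 803: h=10, bucket 10 nonempty → append to chain.
Insert 777: h=10, bucket 10 nonempty → append to chain.
Final buckets:
0: 520 -> 585
1: ∅
2: ∅
3: ∅
4: ∅
5: ∅
6: ∅
7: ∅
8: 463
9: ∅
10: 374 -> 803 -> 777
11: 141
12: ∅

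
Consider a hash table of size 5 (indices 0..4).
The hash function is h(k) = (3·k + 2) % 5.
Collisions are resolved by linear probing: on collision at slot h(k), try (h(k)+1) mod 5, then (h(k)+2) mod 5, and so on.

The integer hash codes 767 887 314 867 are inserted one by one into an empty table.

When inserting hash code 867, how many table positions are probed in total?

767: h=3 → slot 3
887: h=3, probe 3,4 → slot 4
314: h=4, probe 4,0 → slot 0
867: h=3, probe 3,4,0,1 → slot 1
Table: [314, 867, ., 767, 887]

4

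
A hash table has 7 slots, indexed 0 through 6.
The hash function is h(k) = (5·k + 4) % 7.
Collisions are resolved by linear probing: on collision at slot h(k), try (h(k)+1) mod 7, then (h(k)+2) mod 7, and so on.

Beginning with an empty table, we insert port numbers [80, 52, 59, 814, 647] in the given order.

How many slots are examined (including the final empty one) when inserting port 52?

2

Insert 80: h=5, slot 5 empty → index 5.
Insert 52: h=5, slot 5 occupied → index 6.
Insert 59: h=5, slots 5,6 occupied → index 0.
Insert 814: h=0, slot 0 occupied → index 1.
Insert 647: h=5, slots 5,6,0,1 occupied → index 2.
Table: [59, 814, 647, —, —, 80, 52]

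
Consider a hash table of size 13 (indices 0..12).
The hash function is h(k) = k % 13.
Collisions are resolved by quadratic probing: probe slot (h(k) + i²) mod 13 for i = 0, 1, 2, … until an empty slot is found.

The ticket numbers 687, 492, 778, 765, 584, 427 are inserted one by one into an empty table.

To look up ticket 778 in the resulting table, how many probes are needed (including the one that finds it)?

3

687 hashes to 11; slot 11 is free => place at 11.
492 hashes to 11; 11 taken => place at 12.
778 hashes to 11; 11,12 taken => place at 2.
765 hashes to 11; 11,12,2 taken => place at 7.
584 hashes to 12; 12 taken => place at 0.
427 hashes to 11; 11,12,2,7 taken => place at 1.
Table: [584, 427, 778, _, _, _, _, 765, _, _, _, 687, 492]
Lookup 778: h=11, probe 11,12,2 → found at 2.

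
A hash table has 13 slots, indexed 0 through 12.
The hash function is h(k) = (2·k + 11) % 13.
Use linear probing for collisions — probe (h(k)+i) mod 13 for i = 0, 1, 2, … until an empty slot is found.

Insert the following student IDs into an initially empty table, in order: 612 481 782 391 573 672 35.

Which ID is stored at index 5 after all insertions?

612 hashes to 0; slot 0 is free → place at 0.
481 hashes to 11; slot 11 is free → place at 11.
782 hashes to 2; slot 2 is free → place at 2.
391 hashes to 0; 0 taken → place at 1.
573 hashes to 0; 0,1,2 taken → place at 3.
672 hashes to 3; 3 taken → place at 4.
35 hashes to 3; 3,4 taken → place at 5.
Table: [612, 391, 782, 573, 672, 35, -, -, -, -, -, 481, -]

35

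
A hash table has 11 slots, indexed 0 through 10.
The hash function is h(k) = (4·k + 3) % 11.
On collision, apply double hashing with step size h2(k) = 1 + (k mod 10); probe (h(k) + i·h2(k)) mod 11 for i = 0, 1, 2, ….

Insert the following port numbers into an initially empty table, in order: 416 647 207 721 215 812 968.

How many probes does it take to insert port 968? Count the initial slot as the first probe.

3

Insert 416: h=6, slot 6 empty -> index 6.
Insert 647: h=6, h2=8, slot 6 occupied -> index 3.
Insert 207: h=6, h2=8, slots 6,3 occupied -> index 0.
Insert 721: h=5, slot 5 empty -> index 5.
Insert 215: h=5, h2=6, slots 5,0,6 occupied -> index 1.
Insert 812: h=6, h2=3, slot 6 occupied -> index 9.
Insert 968: h=3, h2=9, slots 3,1 occupied -> index 10.
Table: [207, 215, ∅, 647, ∅, 721, 416, ∅, ∅, 812, 968]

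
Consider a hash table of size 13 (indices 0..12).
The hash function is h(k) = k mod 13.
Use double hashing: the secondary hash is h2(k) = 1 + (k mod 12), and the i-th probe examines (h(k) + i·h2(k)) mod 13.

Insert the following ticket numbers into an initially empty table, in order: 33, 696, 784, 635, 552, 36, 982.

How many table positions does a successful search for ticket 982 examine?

33 hashes to 7; slot 7 is free → place at 7.
696 hashes to 7, h2=1; 7 taken → place at 8.
784 hashes to 4; slot 4 is free → place at 4.
635 hashes to 11; slot 11 is free → place at 11.
552 hashes to 6; slot 6 is free → place at 6.
36 hashes to 10; slot 10 is free → place at 10.
982 hashes to 7, h2=11; 7 taken → place at 5.
Table: [—, —, —, —, 784, 982, 552, 33, 696, —, 36, 635, —]
Lookup 982: h=7, h2=11, probe 7,5 → found at 5.

2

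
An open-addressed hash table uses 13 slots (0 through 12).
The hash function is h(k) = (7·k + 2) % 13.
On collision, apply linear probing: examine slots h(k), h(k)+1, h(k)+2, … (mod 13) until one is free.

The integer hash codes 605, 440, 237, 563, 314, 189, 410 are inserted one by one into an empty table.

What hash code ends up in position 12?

605

Insert 605: h=12, slot 12 empty => index 12.
Insert 440: h=1, slot 1 empty => index 1.
Insert 237: h=10, slot 10 empty => index 10.
Insert 563: h=4, slot 4 empty => index 4.
Insert 314: h=3, slot 3 empty => index 3.
Insert 189: h=12, slot 12 occupied => index 0.
Insert 410: h=12, slots 12,0,1 occupied => index 2.
Table: [189, 440, 410, 314, 563, —, —, —, —, —, 237, —, 605]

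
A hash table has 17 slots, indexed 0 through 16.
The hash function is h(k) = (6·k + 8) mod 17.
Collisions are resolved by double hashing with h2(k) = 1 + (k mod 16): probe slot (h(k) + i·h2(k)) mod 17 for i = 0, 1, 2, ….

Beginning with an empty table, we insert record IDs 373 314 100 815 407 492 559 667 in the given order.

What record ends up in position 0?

373: h=2 => slot 2
314: h=5 => slot 5
100: h=13 => slot 13
815: h=2, h2=16, probe 2,1 => slot 1
407: h=2, h2=8, probe 2,10 => slot 10
492: h=2, h2=13, probe 2,15 => slot 15
559: h=13, h2=16, probe 13,12 => slot 12
667: h=15, h2=12, probe 15,10,5,0 => slot 0
Table: [667, 815, 373, ., ., 314, ., ., ., ., 407, ., 559, 100, ., 492, .]

667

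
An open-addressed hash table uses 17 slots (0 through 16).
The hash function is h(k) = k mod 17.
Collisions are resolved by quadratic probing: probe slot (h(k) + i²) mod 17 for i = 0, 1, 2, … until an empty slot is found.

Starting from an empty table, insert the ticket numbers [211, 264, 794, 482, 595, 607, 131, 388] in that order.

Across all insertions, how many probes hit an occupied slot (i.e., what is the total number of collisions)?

Insert 211: h=7, slot 7 empty → index 7.
Insert 264: h=9, slot 9 empty → index 9.
Insert 794: h=12, slot 12 empty → index 12.
Insert 482: h=6, slot 6 empty → index 6.
Insert 595: h=0, slot 0 empty → index 0.
Insert 607: h=12, slot 12 occupied → index 13.
Insert 131: h=12, slots 12,13 occupied → index 16.
Insert 388: h=14, slot 14 empty → index 14.
Table: [595, —, —, —, —, —, 482, 211, —, 264, —, —, 794, 607, 388, —, 131]

3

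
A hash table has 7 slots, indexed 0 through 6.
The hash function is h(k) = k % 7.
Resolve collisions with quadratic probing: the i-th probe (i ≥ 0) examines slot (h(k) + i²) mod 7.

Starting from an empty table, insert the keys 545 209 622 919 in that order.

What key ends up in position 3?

622

Insert 545: h=6, slot 6 empty → index 6.
Insert 209: h=6, slot 6 occupied → index 0.
Insert 622: h=6, slots 6,0 occupied → index 3.
Insert 919: h=2, slot 2 empty → index 2.
Table: [209, ∅, 919, 622, ∅, ∅, 545]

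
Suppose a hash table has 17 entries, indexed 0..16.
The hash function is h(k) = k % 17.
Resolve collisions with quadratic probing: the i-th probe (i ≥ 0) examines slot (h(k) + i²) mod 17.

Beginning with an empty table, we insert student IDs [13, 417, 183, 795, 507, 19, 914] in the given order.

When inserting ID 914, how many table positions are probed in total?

Insert 13: h=13, slot 13 empty → index 13.
Insert 417: h=9, slot 9 empty → index 9.
Insert 183: h=13, slot 13 occupied → index 14.
Insert 795: h=13, slots 13,14 occupied → index 0.
Insert 507: h=14, slot 14 occupied → index 15.
Insert 19: h=2, slot 2 empty → index 2.
Insert 914: h=13, slots 13,14,0 occupied → index 5.
Table: [795, -, 19, -, -, 914, -, -, -, 417, -, -, -, 13, 183, 507, -]

4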